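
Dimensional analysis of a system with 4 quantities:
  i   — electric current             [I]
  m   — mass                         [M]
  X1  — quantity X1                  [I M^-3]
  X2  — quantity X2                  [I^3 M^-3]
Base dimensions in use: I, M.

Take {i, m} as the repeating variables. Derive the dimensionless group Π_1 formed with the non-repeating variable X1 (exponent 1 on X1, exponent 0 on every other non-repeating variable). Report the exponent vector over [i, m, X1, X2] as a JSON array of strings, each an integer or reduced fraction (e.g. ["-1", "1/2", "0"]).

Dimensional matrix (I×M by i×m×X1×X2):
  I: [ 1  0  1  3]
  M: [ 0  1 -3 -3]
Echelon form has 2 nonzero rows (pivots: i,m)
Pivot set = {i,m}, free = {X1,X2}
RREF:
  r0: [   1    0    1    3]
  r1: [   0    1   -3   -3]
Fix exponent of X1 at 1, X2 at 0; solve each RREF row for its pivot's exponent:
  r0: exp(i) + (1)·1 = 0 ⇒ exp(i) = -1
  r1: exp(m) + (-3)·1 = 0 ⇒ exp(m) = 3
Π_1 = i^-1 · m^3 · X1

["-1", "3", "1", "0"]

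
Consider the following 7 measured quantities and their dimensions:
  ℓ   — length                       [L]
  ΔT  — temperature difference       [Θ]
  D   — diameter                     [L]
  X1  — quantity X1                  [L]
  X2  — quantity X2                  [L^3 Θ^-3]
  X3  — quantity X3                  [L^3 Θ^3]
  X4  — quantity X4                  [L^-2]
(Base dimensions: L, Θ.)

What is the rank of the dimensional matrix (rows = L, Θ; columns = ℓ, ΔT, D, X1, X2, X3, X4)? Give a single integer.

2

Exponent matrix [L,Θ] × [ℓ,ΔT,D,X1,X2,X3,X4]:
  L: [ 1  0  1  1  3  3 -2]
  Θ: [ 0  1  0  0 -3  3  0]
Row reduction gives pivot columns ℓ,ΔT; rank = 2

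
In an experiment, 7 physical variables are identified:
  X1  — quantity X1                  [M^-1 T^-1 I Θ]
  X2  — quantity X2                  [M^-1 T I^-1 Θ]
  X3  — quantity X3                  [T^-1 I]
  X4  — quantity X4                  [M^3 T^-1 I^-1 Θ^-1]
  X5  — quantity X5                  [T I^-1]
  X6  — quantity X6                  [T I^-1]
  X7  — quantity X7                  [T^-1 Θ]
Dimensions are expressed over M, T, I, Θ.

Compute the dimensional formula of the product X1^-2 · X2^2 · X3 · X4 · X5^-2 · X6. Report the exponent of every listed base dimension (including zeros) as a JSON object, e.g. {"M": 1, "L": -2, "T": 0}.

Exponent matrix [M,T,I,Θ] × [X1,X2,X3,X4,X5,X6,X7]:
  M: [-1 -1  0  3  0  0  0]
  T: [-1  1 -1 -1  1  1 -1]
  I: [ 1 -1  1 -1 -1 -1  0]
  Θ: [ 1  1  0 -1  0  0  1]
  [M]: (-2)·-1+(2)·-1+(1)·0+(1)·3+(-2)·0+(1)·0 = 3
  [T]: (-2)·-1+(2)·1+(1)·-1+(1)·-1+(-2)·1+(1)·1 = 1
  [I]: (-2)·1+(2)·-1+(1)·1+(1)·-1+(-2)·-1+(1)·-1 = -3
  [Θ]: (-2)·1+(2)·1+(1)·0+(1)·-1+(-2)·0+(1)·0 = -1
⇒ M^3 T I^-3 Θ^-1

{"M": 3, "T": 1, "I": -3, "Θ": -1}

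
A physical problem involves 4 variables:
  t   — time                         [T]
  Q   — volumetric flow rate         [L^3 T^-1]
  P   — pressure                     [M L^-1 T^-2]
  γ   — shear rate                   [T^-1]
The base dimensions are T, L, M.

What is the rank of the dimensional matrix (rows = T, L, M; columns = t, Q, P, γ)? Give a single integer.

Exponent matrix [T,L,M] × [t,Q,P,γ]:
  T: [ 1 -1 -2 -1]
  L: [ 0  3 -1  0]
  M: [ 0  0  1  0]
Echelon form has 3 nonzero rows (pivots: t,Q,P)

3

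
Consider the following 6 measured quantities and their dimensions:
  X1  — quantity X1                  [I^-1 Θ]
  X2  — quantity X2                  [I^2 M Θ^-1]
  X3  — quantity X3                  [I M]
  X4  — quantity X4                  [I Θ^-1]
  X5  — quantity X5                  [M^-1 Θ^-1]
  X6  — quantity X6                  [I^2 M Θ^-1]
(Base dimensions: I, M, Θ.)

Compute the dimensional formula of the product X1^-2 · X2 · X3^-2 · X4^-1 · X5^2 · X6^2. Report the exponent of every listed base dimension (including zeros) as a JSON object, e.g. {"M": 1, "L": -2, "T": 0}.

{"I": 5, "M": -1, "Θ": -6}

Write exponents as rows I,M,Θ / cols X1,X2,X3,X4,X5,X6:
  I: [-1  2  1  1  0  2]
  M: [ 0  1  1  0 -1  1]
  Θ: [ 1 -1  0 -1 -1 -1]
  [I]: (-2)·-1+(1)·2+(-2)·1+(-1)·1+(2)·0+(2)·2 = 5
  [M]: (-2)·0+(1)·1+(-2)·1+(-1)·0+(2)·-1+(2)·1 = -1
  [Θ]: (-2)·1+(1)·-1+(-2)·0+(-1)·-1+(2)·-1+(2)·-1 = -6
⇒ I^5 M^-1 Θ^-6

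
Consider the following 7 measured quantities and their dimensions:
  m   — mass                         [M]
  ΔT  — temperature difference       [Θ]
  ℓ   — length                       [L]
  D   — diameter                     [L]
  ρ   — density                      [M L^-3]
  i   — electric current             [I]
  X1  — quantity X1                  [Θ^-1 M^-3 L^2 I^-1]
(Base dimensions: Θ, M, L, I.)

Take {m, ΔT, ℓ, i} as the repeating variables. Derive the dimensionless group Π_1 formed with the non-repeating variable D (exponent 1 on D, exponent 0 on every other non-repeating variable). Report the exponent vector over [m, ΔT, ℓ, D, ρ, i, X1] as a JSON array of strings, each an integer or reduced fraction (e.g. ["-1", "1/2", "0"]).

["0", "0", "-1", "1", "0", "0", "0"]

Dimensional matrix (Θ×M×L×I by m×ΔT×ℓ×D×ρ×i×X1):
  Θ: [ 0  1  0  0  0  0 -1]
  M: [ 1  0  0  0  1  0 -3]
  L: [ 0  0  1  1 -3  0  2]
  I: [ 0  0  0  0  0  1 -1]
Row reduction gives pivot columns m,ΔT,ℓ,i; rank = 4
Pivot set = {m,ΔT,ℓ,i}, free = {D,ρ,X1}
RREF:
  r0: [   1    0    0    0    1    0   -3]
  r1: [   0    1    0    0    0    0   -1]
  r2: [   0    0    1    1   -3    0    2]
  r3: [   0    0    0    0    0    1   -1]
Fix exponent of D at 1, ρ at 0, X1 at 0; solve each RREF row for its pivot's exponent:
  r0: exp(m) + (0)·1 = 0 ⇒ exp(m) = 0
  r1: exp(ΔT) + (0)·1 = 0 ⇒ exp(ΔT) = 0
  r2: exp(ℓ) + (1)·1 = 0 ⇒ exp(ℓ) = -1
  r3: exp(i) + (0)·1 = 0 ⇒ exp(i) = 0
Π_1 = ℓ^-1 · D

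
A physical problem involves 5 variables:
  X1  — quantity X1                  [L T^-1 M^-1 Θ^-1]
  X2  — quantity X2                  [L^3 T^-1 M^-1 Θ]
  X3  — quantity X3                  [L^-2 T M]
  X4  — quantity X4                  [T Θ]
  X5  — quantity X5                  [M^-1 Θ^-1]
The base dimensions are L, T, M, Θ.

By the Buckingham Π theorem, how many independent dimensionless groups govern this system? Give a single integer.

2

Dimensional matrix (L×T×M×Θ by X1×X2×X3×X4×X5):
  L: [ 1  3 -2  0  0]
  T: [-1 -1  1  1  0]
  M: [-1 -1  1  0 -1]
  Θ: [-1  1  0  1 -1]
Echelon form has 3 nonzero rows (pivots: X1,X2,X4)
n=5, r=3 ⇒ 2 dimensionless groups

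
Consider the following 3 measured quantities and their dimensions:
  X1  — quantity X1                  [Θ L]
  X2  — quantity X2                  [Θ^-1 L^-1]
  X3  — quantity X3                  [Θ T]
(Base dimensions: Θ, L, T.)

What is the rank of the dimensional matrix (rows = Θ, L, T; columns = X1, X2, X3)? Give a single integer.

Dimensional matrix (Θ×L×T by X1×X2×X3):
  Θ: [ 1 -1  1]
  L: [ 1 -1  0]
  T: [ 0  0  1]
Echelon form has 2 nonzero rows (pivots: X1,X3)

2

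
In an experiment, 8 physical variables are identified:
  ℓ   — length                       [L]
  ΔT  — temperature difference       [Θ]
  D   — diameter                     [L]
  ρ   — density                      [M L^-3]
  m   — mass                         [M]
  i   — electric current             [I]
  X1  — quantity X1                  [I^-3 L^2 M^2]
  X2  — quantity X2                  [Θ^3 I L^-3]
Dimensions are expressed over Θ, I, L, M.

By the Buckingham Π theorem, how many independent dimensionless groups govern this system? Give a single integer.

Dimensional matrix (Θ×I×L×M by ℓ×ΔT×D×ρ×m×i×X1×X2):
  Θ: [ 0  1  0  0  0  0  0  3]
  I: [ 0  0  0  0  0  1 -3  1]
  L: [ 1  0  1 -3  0  0  2 -3]
  M: [ 0  0  0  1  1  0  2  0]
Echelon form has 4 nonzero rows (pivots: ℓ,ΔT,ρ,i)
8 vars − rank 4 = 4 Π groups

4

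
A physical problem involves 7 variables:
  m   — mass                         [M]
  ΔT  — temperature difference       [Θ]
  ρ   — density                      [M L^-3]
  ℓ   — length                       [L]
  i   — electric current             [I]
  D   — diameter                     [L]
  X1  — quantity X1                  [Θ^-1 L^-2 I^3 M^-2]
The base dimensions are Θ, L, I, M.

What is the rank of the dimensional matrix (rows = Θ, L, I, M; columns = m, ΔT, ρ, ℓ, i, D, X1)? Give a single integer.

Exponent matrix [Θ,L,I,M] × [m,ΔT,ρ,ℓ,i,D,X1]:
  Θ: [ 0  1  0  0  0  0 -1]
  L: [ 0  0 -3  1  0  1 -2]
  I: [ 0  0  0  0  1  0  3]
  M: [ 1  0  1  0  0  0 -2]
RREF → pivots at {m,ΔT,ρ,i} ⇒ r = 4

4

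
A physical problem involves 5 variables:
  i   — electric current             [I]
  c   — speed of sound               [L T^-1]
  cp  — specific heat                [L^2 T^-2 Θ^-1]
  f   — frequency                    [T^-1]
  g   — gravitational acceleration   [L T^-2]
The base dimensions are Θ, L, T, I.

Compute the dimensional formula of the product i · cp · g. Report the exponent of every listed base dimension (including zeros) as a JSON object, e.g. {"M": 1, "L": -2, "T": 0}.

{"Θ": -1, "L": 3, "T": -4, "I": 1}

Dimensional matrix (Θ×L×T×I by i×c×cp×f×g):
  Θ: [ 0  0 -1  0  0]
  L: [ 0  1  2  0  1]
  T: [ 0 -1 -2 -1 -2]
  I: [ 1  0  0  0  0]
  [Θ]: (1)·0+(1)·-1+(1)·0 = -1
  [L]: (1)·0+(1)·2+(1)·1 = 3
  [T]: (1)·0+(1)·-2+(1)·-2 = -4
  [I]: (1)·1+(1)·0+(1)·0 = 1
⇒ Θ^-1 L^3 T^-4 I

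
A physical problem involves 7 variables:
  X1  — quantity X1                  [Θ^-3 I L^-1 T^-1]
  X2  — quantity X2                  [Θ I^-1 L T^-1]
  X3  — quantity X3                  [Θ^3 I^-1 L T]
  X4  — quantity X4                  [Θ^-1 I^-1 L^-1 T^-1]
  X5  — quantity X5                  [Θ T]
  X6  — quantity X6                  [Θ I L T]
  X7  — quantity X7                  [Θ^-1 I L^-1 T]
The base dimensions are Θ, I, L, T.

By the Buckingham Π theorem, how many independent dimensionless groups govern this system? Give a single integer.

Write exponents as rows Θ,I,L,T / cols X1,X2,X3,X4,X5,X6,X7:
  Θ: [-3  1  3 -1  1  1 -1]
  I: [ 1 -1 -1 -1  0  1  1]
  L: [-1  1  1 -1  0  1 -1]
  T: [-1 -1  1 -1  1  1  1]
RREF → pivots at {X1,X2,X4} ⇒ r = 3
n=7, r=3 ⇒ 4 dimensionless groups

4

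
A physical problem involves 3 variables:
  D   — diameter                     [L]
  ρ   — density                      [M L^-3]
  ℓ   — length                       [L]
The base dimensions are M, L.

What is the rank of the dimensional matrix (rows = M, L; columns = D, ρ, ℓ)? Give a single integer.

2

Write exponents as rows M,L / cols D,ρ,ℓ:
  M: [ 0  1  0]
  L: [ 1 -3  1]
Row reduction gives pivot columns D,ρ; rank = 2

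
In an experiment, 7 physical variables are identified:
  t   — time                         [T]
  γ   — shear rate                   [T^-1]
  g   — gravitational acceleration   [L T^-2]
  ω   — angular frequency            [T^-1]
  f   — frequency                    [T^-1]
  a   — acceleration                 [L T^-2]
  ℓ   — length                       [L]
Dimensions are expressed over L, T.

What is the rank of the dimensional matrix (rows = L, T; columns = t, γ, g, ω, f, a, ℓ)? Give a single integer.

Write exponents as rows L,T / cols t,γ,g,ω,f,a,ℓ:
  L: [ 0  0  1  0  0  1  1]
  T: [ 1 -1 -2 -1 -1 -2  0]
RREF → pivots at {t,g} ⇒ r = 2

2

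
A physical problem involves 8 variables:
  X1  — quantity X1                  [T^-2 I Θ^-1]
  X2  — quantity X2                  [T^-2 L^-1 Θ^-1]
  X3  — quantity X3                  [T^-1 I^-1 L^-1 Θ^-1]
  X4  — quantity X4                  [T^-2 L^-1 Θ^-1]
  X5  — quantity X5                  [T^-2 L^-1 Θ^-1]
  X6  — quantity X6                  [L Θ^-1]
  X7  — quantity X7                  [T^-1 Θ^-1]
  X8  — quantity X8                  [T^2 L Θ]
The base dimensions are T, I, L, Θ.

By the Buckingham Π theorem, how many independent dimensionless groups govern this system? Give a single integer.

Exponent matrix [T,I,L,Θ] × [X1,X2,X3,X4,X5,X6,X7,X8]:
  T: [-2 -2 -1 -2 -2  0 -1  2]
  I: [ 1  0 -1  0  0  0  0  0]
  L: [ 0 -1 -1 -1 -1  1  0  1]
  Θ: [-1 -1 -1 -1 -1 -1 -1  1]
Echelon form has 3 nonzero rows (pivots: X1,X2,X3)
n=8, r=3 ⇒ 5 dimensionless groups

5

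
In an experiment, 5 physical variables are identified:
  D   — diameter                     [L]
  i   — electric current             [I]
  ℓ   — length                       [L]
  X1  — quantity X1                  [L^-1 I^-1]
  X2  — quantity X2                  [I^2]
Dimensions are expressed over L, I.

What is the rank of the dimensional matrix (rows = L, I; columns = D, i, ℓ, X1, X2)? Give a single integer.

Exponent matrix [L,I] × [D,i,ℓ,X1,X2]:
  L: [ 1  0  1 -1  0]
  I: [ 0  1  0 -1  2]
Row reduction gives pivot columns D,i; rank = 2

2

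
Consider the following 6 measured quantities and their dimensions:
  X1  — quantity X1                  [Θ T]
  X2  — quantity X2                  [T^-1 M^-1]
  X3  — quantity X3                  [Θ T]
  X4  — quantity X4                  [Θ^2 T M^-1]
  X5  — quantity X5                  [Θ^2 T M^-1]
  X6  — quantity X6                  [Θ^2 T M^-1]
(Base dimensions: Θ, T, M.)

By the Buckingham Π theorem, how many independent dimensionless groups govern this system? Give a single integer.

Write exponents as rows Θ,T,M / cols X1,X2,X3,X4,X5,X6:
  Θ: [ 1  0  1  2  2  2]
  T: [ 1 -1  1  1  1  1]
  M: [ 0 -1  0 -1 -1 -1]
RREF → pivots at {X1,X2} ⇒ r = 2
6 vars − rank 2 = 4 Π groups

4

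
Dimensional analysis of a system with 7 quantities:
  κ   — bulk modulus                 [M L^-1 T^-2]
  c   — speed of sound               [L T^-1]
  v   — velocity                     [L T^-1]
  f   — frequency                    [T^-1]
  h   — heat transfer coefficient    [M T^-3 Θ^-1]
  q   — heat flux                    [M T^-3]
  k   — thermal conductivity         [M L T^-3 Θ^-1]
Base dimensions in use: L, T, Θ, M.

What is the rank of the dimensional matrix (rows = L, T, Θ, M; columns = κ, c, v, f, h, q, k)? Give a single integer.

4

Exponent matrix [L,T,Θ,M] × [κ,c,v,f,h,q,k]:
  L: [-1  1  1  0  0  0  1]
  T: [-2 -1 -1 -1 -3 -3 -3]
  Θ: [ 0  0  0  0 -1  0 -1]
  M: [ 1  0  0  0  1  1  1]
Echelon form has 4 nonzero rows (pivots: κ,c,f,h)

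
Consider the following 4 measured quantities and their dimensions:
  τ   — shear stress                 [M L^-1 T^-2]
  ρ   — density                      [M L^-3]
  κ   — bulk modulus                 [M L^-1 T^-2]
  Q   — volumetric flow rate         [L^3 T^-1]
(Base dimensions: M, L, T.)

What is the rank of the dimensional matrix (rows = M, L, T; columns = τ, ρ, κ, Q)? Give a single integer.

3

Write exponents as rows M,L,T / cols τ,ρ,κ,Q:
  M: [ 1  1  1  0]
  L: [-1 -3 -1  3]
  T: [-2  0 -2 -1]
RREF → pivots at {τ,ρ,Q} ⇒ r = 3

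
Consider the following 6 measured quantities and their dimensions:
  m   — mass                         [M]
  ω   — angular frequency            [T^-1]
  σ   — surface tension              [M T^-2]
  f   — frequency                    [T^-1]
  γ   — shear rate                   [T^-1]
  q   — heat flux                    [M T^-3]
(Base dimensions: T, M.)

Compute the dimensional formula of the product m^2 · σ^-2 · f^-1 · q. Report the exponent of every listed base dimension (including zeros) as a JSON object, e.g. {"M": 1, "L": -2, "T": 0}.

Dimensional matrix (T×M by m×ω×σ×f×γ×q):
  T: [ 0 -1 -2 -1 -1 -3]
  M: [ 1  0  1  0  0  1]
  [T]: (2)·0+(-2)·-2+(-1)·-1+(1)·-3 = 2
  [M]: (2)·1+(-2)·1+(-1)·0+(1)·1 = 1
⇒ T^2 M

{"T": 2, "M": 1}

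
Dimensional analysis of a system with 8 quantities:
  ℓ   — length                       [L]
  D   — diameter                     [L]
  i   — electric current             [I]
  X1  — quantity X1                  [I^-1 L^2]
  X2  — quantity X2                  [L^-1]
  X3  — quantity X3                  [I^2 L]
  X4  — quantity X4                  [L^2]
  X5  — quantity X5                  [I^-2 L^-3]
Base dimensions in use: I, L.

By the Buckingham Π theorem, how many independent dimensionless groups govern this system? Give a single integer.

Exponent matrix [I,L] × [ℓ,D,i,X1,X2,X3,X4,X5]:
  I: [ 0  0  1 -1  0  2  0 -2]
  L: [ 1  1  0  2 -1  1  2 -3]
RREF → pivots at {ℓ,i} ⇒ r = 2
n=8, r=2 ⇒ 6 dimensionless groups

6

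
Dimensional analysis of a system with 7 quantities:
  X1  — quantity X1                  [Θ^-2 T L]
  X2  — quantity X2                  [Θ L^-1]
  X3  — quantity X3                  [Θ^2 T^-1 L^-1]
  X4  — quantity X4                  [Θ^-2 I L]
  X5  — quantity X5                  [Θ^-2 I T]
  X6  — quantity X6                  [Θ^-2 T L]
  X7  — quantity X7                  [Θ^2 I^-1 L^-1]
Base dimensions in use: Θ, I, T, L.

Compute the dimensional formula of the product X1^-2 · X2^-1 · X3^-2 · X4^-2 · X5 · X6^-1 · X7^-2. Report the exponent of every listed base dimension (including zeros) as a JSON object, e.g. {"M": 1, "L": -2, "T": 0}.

Exponent matrix [Θ,I,T,L] × [X1,X2,X3,X4,X5,X6,X7]:
  Θ: [-2  1  2 -2 -2 -2  2]
  I: [ 0  0  0  1  1  0 -1]
  T: [ 1  0 -1  0  1  1  0]
  L: [ 1 -1 -1  1  0  1 -1]
  [Θ]: (-2)·-2+(-1)·1+(-2)·2+(-2)·-2+(1)·-2+(-1)·-2+(-2)·2 = -1
  [I]: (-2)·0+(-1)·0+(-2)·0+(-2)·1+(1)·1+(-1)·0+(-2)·-1 = 1
  [T]: (-2)·1+(-1)·0+(-2)·-1+(-2)·0+(1)·1+(-1)·1+(-2)·0 = 0
  [L]: (-2)·1+(-1)·-1+(-2)·-1+(-2)·1+(1)·0+(-1)·1+(-2)·-1 = 0
⇒ Θ^-1 I

{"Θ": -1, "I": 1, "T": 0, "L": 0}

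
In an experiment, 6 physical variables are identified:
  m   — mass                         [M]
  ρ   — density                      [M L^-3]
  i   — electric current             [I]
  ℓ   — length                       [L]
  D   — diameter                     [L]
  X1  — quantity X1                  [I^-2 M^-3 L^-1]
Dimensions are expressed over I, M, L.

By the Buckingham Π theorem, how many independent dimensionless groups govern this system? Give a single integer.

3

Dimensional matrix (I×M×L by m×ρ×i×ℓ×D×X1):
  I: [ 0  0  1  0  0 -2]
  M: [ 1  1  0  0  0 -3]
  L: [ 0 -3  0  1  1 -1]
RREF → pivots at {m,ρ,i} ⇒ r = 3
Π count = n − r = 6 − 3 = 3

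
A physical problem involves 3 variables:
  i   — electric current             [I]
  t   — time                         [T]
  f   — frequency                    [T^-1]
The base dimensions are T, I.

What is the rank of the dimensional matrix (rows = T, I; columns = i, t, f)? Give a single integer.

Exponent matrix [T,I] × [i,t,f]:
  T: [ 0  1 -1]
  I: [ 1  0  0]
RREF → pivots at {i,t} ⇒ r = 2

2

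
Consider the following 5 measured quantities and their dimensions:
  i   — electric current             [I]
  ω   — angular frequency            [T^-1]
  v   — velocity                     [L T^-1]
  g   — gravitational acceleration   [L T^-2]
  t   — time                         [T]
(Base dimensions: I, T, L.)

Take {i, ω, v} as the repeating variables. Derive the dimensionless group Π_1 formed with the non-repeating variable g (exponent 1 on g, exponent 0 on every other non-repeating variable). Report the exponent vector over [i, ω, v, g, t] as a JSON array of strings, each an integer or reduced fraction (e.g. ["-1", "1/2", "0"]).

Dimensional matrix (I×T×L by i×ω×v×g×t):
  I: [ 1  0  0  0  0]
  T: [ 0 -1 -1 -2  1]
  L: [ 0  0  1  1  0]
Echelon form has 3 nonzero rows (pivots: i,ω,v)
Pivot set = {i,ω,v}, free = {g,t}
RREF:
  r0: [   1    0    0    0    0]
  r1: [   0    1    0    1   -1]
  r2: [   0    0    1    1    0]
Fix exponent of g at 1, t at 0; solve each RREF row for its pivot's exponent:
  r0: exp(i) + (0)·1 = 0 ⇒ exp(i) = 0
  r1: exp(ω) + (1)·1 = 0 ⇒ exp(ω) = -1
  r2: exp(v) + (1)·1 = 0 ⇒ exp(v) = -1
Π_1 = ω^-1 · v^-1 · g

["0", "-1", "-1", "1", "0"]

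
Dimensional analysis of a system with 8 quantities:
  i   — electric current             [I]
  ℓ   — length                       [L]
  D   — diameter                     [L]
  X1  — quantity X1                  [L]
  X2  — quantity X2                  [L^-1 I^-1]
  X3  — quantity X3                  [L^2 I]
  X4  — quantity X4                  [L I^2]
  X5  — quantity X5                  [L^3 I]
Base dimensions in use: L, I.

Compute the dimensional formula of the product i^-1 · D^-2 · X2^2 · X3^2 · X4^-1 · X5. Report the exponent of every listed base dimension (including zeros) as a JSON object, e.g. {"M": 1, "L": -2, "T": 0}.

{"L": 2, "I": -2}

Exponent matrix [L,I] × [i,ℓ,D,X1,X2,X3,X4,X5]:
  L: [ 0  1  1  1 -1  2  1  3]
  I: [ 1  0  0  0 -1  1  2  1]
  [L]: (-1)·0+(-2)·1+(2)·-1+(2)·2+(-1)·1+(1)·3 = 2
  [I]: (-1)·1+(-2)·0+(2)·-1+(2)·1+(-1)·2+(1)·1 = -2
⇒ L^2 I^-2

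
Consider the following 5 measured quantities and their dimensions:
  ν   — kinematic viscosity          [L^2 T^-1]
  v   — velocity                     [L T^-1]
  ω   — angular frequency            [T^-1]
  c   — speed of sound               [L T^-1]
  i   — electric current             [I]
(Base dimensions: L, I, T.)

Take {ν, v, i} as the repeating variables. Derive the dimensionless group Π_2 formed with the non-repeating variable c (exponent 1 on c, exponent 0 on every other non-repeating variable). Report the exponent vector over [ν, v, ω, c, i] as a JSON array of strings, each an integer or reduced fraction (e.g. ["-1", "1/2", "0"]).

Exponent matrix [L,I,T] × [ν,v,ω,c,i]:
  L: [ 2  1  0  1  0]
  I: [ 0  0  0  0  1]
  T: [-1 -1 -1 -1  0]
Echelon form has 3 nonzero rows (pivots: ν,v,i)
Pivot set = {ν,v,i}, free = {ω,c}
RREF:
  r0: [   1    0   -1    0    0]
  r1: [   0    1    2    1    0]
  r2: [   0    0    0    0    1]
Fix exponent of c at 1, ω at 0; solve each RREF row for its pivot's exponent:
  r0: exp(ν) + (0)·1 = 0 ⇒ exp(ν) = 0
  r1: exp(v) + (1)·1 = 0 ⇒ exp(v) = -1
  r2: exp(i) + (0)·1 = 0 ⇒ exp(i) = 0
Π_2 = v^-1 · c

["0", "-1", "0", "1", "0"]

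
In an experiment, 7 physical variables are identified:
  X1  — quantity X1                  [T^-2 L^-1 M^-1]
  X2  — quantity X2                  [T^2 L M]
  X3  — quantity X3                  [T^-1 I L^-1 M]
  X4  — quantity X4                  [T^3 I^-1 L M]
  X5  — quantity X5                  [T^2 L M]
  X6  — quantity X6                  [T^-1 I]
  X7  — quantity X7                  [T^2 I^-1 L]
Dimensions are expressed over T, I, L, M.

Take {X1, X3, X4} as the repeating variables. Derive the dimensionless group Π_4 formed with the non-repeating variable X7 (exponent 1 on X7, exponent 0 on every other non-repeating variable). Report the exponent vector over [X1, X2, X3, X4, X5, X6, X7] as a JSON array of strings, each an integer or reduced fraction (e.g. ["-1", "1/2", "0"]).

Write exponents as rows T,I,L,M / cols X1,X2,X3,X4,X5,X6,X7:
  T: [-2  2 -1  3  2 -1  2]
  I: [ 0  0  1 -1  0  1 -1]
  L: [-1  1 -1  1  1  0  1]
  M: [-1  1  1  1  1  0  0]
Row reduction gives pivot columns X1,X3,X4; rank = 3
Pivot set = {X1,X3,X4}, free = {X2,X5,X6,X7}
RREF:
  r0: [   1   -1    0    0   -1   -1    0]
  r1: [   0    0    1    0    0    0 -1/2]
  r2: [   0    0    0    1    0   -1  1/2]
  r3: [   0    0    0    0    0    0    0]
Fix exponent of X7 at 1, X2 at 0, X5 at 0, X6 at 0; solve each RREF row for its pivot's exponent:
  r0: exp(X1) + (0)·1 = 0 ⇒ exp(X1) = 0
  r1: exp(X3) + (-1/2)·1 = 0 ⇒ exp(X3) = 1/2
  r2: exp(X4) + (1/2)·1 = 0 ⇒ exp(X4) = -1/2
Π_4 = X3^(1/2) · X4^(-1/2) · X7

["0", "0", "1/2", "-1/2", "0", "0", "1"]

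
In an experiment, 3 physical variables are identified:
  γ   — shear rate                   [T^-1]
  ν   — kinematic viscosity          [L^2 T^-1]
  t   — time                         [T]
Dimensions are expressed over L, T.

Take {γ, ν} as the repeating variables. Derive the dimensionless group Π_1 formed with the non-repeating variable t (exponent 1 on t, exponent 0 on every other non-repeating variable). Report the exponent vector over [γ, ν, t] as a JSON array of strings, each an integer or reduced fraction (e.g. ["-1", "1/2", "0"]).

Exponent matrix [L,T] × [γ,ν,t]:
  L: [ 0  2  0]
  T: [-1 -1  1]
Row reduction gives pivot columns γ,ν; rank = 2
Repeat: γ,ν; free: t
RREF:
  r0: [   1    0   -1]
  r1: [   0    1    0]
Fix exponent of t at 1; solve each RREF row for its pivot's exponent:
  r0: exp(γ) + (-1)·1 = 0 ⇒ exp(γ) = 1
  r1: exp(ν) + (0)·1 = 0 ⇒ exp(ν) = 0
Π_1 = γ · t

["1", "0", "1"]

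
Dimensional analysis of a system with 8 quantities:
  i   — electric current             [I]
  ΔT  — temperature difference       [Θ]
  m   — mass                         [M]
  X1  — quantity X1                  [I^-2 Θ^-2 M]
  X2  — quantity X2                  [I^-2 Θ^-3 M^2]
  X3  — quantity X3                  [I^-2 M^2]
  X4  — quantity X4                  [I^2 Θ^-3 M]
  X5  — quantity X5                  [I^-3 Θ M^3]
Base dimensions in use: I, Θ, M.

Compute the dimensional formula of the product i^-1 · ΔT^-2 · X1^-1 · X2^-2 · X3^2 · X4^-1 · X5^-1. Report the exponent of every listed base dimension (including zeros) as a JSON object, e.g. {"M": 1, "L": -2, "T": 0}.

{"I": 2, "Θ": 8, "M": -5}

Dimensional matrix (I×Θ×M by i×ΔT×m×X1×X2×X3×X4×X5):
  I: [ 1  0  0 -2 -2 -2  2 -3]
  Θ: [ 0  1  0 -2 -3  0 -3  1]
  M: [ 0  0  1  1  2  2  1  3]
  [I]: (-1)·1+(-2)·0+(-1)·-2+(-2)·-2+(2)·-2+(-1)·2+(-1)·-3 = 2
  [Θ]: (-1)·0+(-2)·1+(-1)·-2+(-2)·-3+(2)·0+(-1)·-3+(-1)·1 = 8
  [M]: (-1)·0+(-2)·0+(-1)·1+(-2)·2+(2)·2+(-1)·1+(-1)·3 = -5
⇒ I^2 Θ^8 M^-5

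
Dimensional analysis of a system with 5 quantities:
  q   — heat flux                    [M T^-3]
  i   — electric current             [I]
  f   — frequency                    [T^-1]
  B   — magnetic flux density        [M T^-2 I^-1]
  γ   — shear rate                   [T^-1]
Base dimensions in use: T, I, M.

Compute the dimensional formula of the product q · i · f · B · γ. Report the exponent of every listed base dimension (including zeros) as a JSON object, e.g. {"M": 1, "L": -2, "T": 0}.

Write exponents as rows T,I,M / cols q,i,f,B,γ:
  T: [-3  0 -1 -2 -1]
  I: [ 0  1  0 -1  0]
  M: [ 1  0  0  1  0]
  [T]: (1)·-3+(1)·0+(1)·-1+(1)·-2+(1)·-1 = -7
  [I]: (1)·0+(1)·1+(1)·0+(1)·-1+(1)·0 = 0
  [M]: (1)·1+(1)·0+(1)·0+(1)·1+(1)·0 = 2
⇒ T^-7 M^2

{"T": -7, "I": 0, "M": 2}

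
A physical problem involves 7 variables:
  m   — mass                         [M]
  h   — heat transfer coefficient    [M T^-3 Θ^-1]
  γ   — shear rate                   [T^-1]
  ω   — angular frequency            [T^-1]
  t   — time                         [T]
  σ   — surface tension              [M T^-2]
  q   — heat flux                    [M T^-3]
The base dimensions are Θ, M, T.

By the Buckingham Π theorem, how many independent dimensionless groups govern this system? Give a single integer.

4

Dimensional matrix (Θ×M×T by m×h×γ×ω×t×σ×q):
  Θ: [ 0 -1  0  0  0  0  0]
  M: [ 1  1  0  0  0  1  1]
  T: [ 0 -3 -1 -1  1 -2 -3]
Echelon form has 3 nonzero rows (pivots: m,h,γ)
7 vars − rank 3 = 4 Π groups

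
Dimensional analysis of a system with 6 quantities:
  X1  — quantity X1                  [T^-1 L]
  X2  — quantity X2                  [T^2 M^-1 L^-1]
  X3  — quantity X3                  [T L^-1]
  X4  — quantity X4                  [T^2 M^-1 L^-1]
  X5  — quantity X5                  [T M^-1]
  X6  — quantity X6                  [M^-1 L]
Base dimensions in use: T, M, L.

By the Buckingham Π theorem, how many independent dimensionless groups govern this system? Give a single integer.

Write exponents as rows T,M,L / cols X1,X2,X3,X4,X5,X6:
  T: [-1  2  1  2  1  0]
  M: [ 0 -1  0 -1 -1 -1]
  L: [ 1 -1 -1 -1  0  1]
RREF → pivots at {X1,X2} ⇒ r = 2
n=6, r=2 ⇒ 4 dimensionless groups

4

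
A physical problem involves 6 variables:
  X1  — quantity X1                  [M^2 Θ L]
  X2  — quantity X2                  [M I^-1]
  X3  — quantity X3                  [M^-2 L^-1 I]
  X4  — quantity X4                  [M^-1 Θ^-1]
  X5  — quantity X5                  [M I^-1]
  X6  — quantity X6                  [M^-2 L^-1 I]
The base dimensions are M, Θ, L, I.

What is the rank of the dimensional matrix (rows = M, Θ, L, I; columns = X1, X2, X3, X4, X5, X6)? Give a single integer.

Exponent matrix [M,Θ,L,I] × [X1,X2,X3,X4,X5,X6]:
  M: [ 2  1 -2 -1  1 -2]
  Θ: [ 1  0  0 -1  0  0]
  L: [ 1  0 -1  0  0 -1]
  I: [ 0 -1  1  0 -1  1]
RREF → pivots at {X1,X2,X3} ⇒ r = 3

3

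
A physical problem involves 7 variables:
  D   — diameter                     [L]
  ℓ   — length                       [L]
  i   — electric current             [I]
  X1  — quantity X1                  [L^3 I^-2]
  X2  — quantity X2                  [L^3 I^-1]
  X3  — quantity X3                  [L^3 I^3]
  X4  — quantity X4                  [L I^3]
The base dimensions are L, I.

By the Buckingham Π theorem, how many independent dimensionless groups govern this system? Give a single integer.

5

Write exponents as rows L,I / cols D,ℓ,i,X1,X2,X3,X4:
  L: [ 1  1  0  3  3  3  1]
  I: [ 0  0  1 -2 -1  3  3]
Row reduction gives pivot columns D,i; rank = 2
n=7, r=2 ⇒ 5 dimensionless groups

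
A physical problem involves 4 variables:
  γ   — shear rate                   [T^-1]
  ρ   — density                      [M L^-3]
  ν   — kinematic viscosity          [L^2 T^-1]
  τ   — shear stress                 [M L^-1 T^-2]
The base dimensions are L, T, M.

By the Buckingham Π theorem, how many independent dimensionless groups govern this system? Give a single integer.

1

Dimensional matrix (L×T×M by γ×ρ×ν×τ):
  L: [ 0 -3  2 -1]
  T: [-1  0 -1 -2]
  M: [ 0  1  0  1]
Row reduction gives pivot columns γ,ρ,ν; rank = 3
4 vars − rank 3 = 1 Π group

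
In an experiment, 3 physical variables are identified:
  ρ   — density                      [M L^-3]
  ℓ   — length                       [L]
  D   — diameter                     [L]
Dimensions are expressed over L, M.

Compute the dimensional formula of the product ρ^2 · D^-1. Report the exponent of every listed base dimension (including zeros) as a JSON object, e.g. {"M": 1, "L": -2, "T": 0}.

Dimensional matrix (L×M by ρ×ℓ×D):
  L: [-3  1  1]
  M: [ 1  0  0]
  [L]: (2)·-3+(-1)·1 = -7
  [M]: (2)·1+(-1)·0 = 2
⇒ L^-7 M^2

{"L": -7, "M": 2}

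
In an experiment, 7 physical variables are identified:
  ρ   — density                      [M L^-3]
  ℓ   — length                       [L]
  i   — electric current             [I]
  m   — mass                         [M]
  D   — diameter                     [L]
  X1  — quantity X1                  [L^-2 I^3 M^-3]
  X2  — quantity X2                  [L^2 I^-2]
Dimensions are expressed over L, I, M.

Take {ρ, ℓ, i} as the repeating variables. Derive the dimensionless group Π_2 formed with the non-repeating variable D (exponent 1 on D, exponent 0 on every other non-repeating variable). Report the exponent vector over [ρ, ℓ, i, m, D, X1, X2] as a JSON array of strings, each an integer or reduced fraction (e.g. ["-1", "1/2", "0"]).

["0", "-1", "0", "0", "1", "0", "0"]

Dimensional matrix (L×I×M by ρ×ℓ×i×m×D×X1×X2):
  L: [-3  1  0  0  1 -2  2]
  I: [ 0  0  1  0  0  3 -2]
  M: [ 1  0  0  1  0 -3  0]
Echelon form has 3 nonzero rows (pivots: ρ,ℓ,i)
Pivot set = {ρ,ℓ,i}, free = {m,D,X1,X2}
RREF:
  r0: [   1    0    0    1    0   -3    0]
  r1: [   0    1    0    3    1  -11    2]
  r2: [   0    0    1    0    0    3   -2]
Fix exponent of D at 1, m at 0, X1 at 0, X2 at 0; solve each RREF row for its pivot's exponent:
  r0: exp(ρ) + (0)·1 = 0 ⇒ exp(ρ) = 0
  r1: exp(ℓ) + (1)·1 = 0 ⇒ exp(ℓ) = -1
  r2: exp(i) + (0)·1 = 0 ⇒ exp(i) = 0
Π_2 = ℓ^-1 · D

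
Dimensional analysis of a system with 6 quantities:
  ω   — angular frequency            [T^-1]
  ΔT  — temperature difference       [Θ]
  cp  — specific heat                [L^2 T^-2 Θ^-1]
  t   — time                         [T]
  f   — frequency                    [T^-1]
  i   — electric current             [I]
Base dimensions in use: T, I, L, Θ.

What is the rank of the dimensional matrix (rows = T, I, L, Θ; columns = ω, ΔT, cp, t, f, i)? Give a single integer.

Exponent matrix [T,I,L,Θ] × [ω,ΔT,cp,t,f,i]:
  T: [-1  0 -2  1 -1  0]
  I: [ 0  0  0  0  0  1]
  L: [ 0  0  2  0  0  0]
  Θ: [ 0  1 -1  0  0  0]
RREF → pivots at {ω,ΔT,cp,i} ⇒ r = 4

4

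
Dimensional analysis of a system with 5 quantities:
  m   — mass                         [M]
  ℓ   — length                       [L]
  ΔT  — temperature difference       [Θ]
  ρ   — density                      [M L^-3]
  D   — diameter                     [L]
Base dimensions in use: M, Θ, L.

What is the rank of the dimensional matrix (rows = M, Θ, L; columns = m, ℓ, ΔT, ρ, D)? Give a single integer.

Dimensional matrix (M×Θ×L by m×ℓ×ΔT×ρ×D):
  M: [ 1  0  0  1  0]
  Θ: [ 0  0  1  0  0]
  L: [ 0  1  0 -3  1]
Row reduction gives pivot columns m,ℓ,ΔT; rank = 3

3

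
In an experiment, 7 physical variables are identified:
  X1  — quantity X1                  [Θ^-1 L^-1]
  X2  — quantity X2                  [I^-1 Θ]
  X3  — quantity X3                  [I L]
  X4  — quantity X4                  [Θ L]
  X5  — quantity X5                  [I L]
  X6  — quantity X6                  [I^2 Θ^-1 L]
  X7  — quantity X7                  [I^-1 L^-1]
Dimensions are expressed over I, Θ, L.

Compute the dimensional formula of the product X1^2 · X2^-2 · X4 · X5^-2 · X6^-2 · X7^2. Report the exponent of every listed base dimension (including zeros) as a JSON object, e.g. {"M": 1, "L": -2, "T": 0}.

Dimensional matrix (I×Θ×L by X1×X2×X3×X4×X5×X6×X7):
  I: [ 0 -1  1  0  1  2 -1]
  Θ: [-1  1  0  1  0 -1  0]
  L: [-1  0  1  1  1  1 -1]
  [I]: (2)·0+(-2)·-1+(1)·0+(-2)·1+(-2)·2+(2)·-1 = -6
  [Θ]: (2)·-1+(-2)·1+(1)·1+(-2)·0+(-2)·-1+(2)·0 = -1
  [L]: (2)·-1+(-2)·0+(1)·1+(-2)·1+(-2)·1+(2)·-1 = -7
⇒ I^-6 Θ^-1 L^-7

{"I": -6, "Θ": -1, "L": -7}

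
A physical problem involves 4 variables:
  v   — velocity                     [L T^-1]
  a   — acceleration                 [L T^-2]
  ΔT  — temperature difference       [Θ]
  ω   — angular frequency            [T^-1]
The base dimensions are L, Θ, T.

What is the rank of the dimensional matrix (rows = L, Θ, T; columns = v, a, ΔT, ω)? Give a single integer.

3

Write exponents as rows L,Θ,T / cols v,a,ΔT,ω:
  L: [ 1  1  0  0]
  Θ: [ 0  0  1  0]
  T: [-1 -2  0 -1]
Echelon form has 3 nonzero rows (pivots: v,a,ΔT)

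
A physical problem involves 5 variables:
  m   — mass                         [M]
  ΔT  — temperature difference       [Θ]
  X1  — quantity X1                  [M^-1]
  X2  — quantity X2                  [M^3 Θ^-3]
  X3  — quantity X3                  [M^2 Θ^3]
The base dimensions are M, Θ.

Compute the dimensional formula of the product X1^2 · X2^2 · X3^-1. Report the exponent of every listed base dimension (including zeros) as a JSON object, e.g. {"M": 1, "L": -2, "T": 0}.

Exponent matrix [M,Θ] × [m,ΔT,X1,X2,X3]:
  M: [ 1  0 -1  3  2]
  Θ: [ 0  1  0 -3  3]
  [M]: (2)·-1+(2)·3+(-1)·2 = 2
  [Θ]: (2)·0+(2)·-3+(-1)·3 = -9
⇒ M^2 Θ^-9

{"M": 2, "Θ": -9}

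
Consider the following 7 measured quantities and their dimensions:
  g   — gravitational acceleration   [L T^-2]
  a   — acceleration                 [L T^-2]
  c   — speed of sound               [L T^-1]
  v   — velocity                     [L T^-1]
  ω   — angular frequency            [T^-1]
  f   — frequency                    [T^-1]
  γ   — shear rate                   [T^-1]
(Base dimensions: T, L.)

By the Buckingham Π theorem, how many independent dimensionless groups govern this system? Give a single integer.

Exponent matrix [T,L] × [g,a,c,v,ω,f,γ]:
  T: [-2 -2 -1 -1 -1 -1 -1]
  L: [ 1  1  1  1  0  0  0]
Echelon form has 2 nonzero rows (pivots: g,c)
7 vars − rank 2 = 5 Π groups

5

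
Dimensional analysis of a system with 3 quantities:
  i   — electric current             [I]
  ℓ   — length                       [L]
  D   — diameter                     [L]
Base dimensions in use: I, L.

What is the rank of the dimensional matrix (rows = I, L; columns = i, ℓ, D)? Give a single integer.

2

Write exponents as rows I,L / cols i,ℓ,D:
  I: [ 1  0  0]
  L: [ 0  1  1]
RREF → pivots at {i,ℓ} ⇒ r = 2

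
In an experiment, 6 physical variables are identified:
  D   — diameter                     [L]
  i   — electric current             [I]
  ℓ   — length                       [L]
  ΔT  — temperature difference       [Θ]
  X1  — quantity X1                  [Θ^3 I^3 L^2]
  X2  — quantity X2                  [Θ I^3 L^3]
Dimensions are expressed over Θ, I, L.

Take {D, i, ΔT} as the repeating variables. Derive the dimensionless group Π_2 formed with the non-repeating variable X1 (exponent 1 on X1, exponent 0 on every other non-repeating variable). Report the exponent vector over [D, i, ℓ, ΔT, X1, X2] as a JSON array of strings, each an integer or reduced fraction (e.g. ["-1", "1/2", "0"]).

Write exponents as rows Θ,I,L / cols D,i,ℓ,ΔT,X1,X2:
  Θ: [ 0  0  0  1  3  1]
  I: [ 0  1  0  0  3  3]
  L: [ 1  0  1  0  2  3]
Echelon form has 3 nonzero rows (pivots: D,i,ΔT)
Repeat: D,i,ΔT; free: ℓ,X1,X2
RREF:
  r0: [   1    0    1    0    2    3]
  r1: [   0    1    0    0    3    3]
  r2: [   0    0    0    1    3    1]
Fix exponent of X1 at 1, ℓ at 0, X2 at 0; solve each RREF row for its pivot's exponent:
  r0: exp(D) + (2)·1 = 0 ⇒ exp(D) = -2
  r1: exp(i) + (3)·1 = 0 ⇒ exp(i) = -3
  r2: exp(ΔT) + (3)·1 = 0 ⇒ exp(ΔT) = -3
Π_2 = D^-2 · i^-3 · ΔT^-3 · X1

["-2", "-3", "0", "-3", "1", "0"]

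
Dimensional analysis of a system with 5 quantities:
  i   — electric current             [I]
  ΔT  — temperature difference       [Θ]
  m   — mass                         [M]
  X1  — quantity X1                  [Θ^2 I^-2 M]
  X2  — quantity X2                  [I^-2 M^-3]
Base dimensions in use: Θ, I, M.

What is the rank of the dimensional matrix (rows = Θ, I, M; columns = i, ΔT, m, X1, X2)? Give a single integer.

3

Write exponents as rows Θ,I,M / cols i,ΔT,m,X1,X2:
  Θ: [ 0  1  0  2  0]
  I: [ 1  0  0 -2 -2]
  M: [ 0  0  1  1 -3]
RREF → pivots at {i,ΔT,m} ⇒ r = 3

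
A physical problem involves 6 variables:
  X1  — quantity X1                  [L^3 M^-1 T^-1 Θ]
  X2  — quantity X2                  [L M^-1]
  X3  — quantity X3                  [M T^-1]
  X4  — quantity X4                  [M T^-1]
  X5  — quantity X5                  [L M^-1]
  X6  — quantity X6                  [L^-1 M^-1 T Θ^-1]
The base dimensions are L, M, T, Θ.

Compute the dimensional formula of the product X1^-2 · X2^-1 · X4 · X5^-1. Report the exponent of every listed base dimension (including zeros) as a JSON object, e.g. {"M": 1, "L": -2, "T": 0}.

Write exponents as rows L,M,T,Θ / cols X1,X2,X3,X4,X5,X6:
  L: [ 3  1  0  0  1 -1]
  M: [-1 -1  1  1 -1 -1]
  T: [-1  0 -1 -1  0  1]
  Θ: [ 1  0  0  0  0 -1]
  [L]: (-2)·3+(-1)·1+(1)·0+(-1)·1 = -8
  [M]: (-2)·-1+(-1)·-1+(1)·1+(-1)·-1 = 5
  [T]: (-2)·-1+(-1)·0+(1)·-1+(-1)·0 = 1
  [Θ]: (-2)·1+(-1)·0+(1)·0+(-1)·0 = -2
⇒ L^-8 M^5 T Θ^-2

{"L": -8, "M": 5, "T": 1, "Θ": -2}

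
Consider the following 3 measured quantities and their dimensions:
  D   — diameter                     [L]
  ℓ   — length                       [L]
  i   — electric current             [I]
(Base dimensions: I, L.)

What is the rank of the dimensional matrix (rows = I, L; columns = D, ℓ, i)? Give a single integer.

2

Exponent matrix [I,L] × [D,ℓ,i]:
  I: [ 0  0  1]
  L: [ 1  1  0]
Row reduction gives pivot columns D,i; rank = 2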